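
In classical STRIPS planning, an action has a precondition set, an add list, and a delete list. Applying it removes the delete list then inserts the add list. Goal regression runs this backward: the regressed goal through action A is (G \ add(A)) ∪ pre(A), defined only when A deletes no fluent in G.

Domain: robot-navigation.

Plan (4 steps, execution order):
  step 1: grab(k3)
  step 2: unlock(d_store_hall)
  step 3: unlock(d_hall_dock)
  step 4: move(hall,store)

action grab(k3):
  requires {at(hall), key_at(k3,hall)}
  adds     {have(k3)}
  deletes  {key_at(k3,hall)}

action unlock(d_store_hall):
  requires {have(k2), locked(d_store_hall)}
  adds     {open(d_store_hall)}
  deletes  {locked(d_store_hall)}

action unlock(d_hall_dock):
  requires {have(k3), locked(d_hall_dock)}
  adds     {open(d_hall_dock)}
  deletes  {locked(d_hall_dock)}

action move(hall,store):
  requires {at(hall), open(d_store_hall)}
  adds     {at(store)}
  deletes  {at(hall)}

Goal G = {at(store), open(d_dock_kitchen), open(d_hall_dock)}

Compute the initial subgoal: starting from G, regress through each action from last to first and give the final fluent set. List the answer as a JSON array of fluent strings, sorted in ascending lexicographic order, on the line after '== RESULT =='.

Work backward from the goal:
  through step 4 (move(hall,store)): drop {at(store)}, keep {open(d_dock_kitchen), open(d_hall_dock)}, require {at(hall), open(d_store_hall)}
    → {at(hall), open(d_dock_kitchen), open(d_hall_dock), open(d_store_hall)}
  through step 3 (unlock(d_hall_dock)): drop {open(d_hall_dock)}, keep {at(hall), open(d_dock_kitchen), open(d_store_hall)}, require {have(k3), locked(d_hall_dock)}
    → {at(hall), have(k3), locked(d_hall_dock), open(d_dock_kitchen), open(d_store_hall)}
  through step 2 (unlock(d_store_hall)): drop {open(d_store_hall)}, keep {at(hall), have(k3), locked(d_hall_dock), open(d_dock_kitchen)}, require {have(k2), locked(d_store_hall)}
    → {at(hall), have(k2), have(k3), locked(d_hall_dock), locked(d_store_hall), open(d_dock_kitchen)}
  through step 1 (grab(k3)): drop {have(k3)}, keep {at(hall), have(k2), locked(d_hall_dock), locked(d_store_hall), open(d_dock_kitchen)}, require {at(hall), key_at(k3,hall)}
    → {at(hall), have(k2), key_at(k3,hall), locked(d_hall_dock), locked(d_store_hall), open(d_dock_kitchen)}

== RESULT ==
["at(hall)", "have(k2)", "key_at(k3,hall)", "locked(d_hall_dock)", "locked(d_store_hall)", "open(d_dock_kitchen)"]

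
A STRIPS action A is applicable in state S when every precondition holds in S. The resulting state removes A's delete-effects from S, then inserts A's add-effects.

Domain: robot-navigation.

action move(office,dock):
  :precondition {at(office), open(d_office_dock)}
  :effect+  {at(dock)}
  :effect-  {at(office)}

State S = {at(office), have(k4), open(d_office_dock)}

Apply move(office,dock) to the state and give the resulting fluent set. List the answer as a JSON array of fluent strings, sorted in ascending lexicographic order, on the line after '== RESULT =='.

Progress:
  pre ⊆ S: {at(office), open(d_office_dock)} ⊆ S  — applicable
  S \ del = {have(k4), open(d_office_dock)}
  ∪ add   = {at(dock), have(k4), open(d_office_dock)}

== RESULT ==
["at(dock)", "have(k4)", "open(d_office_dock)"]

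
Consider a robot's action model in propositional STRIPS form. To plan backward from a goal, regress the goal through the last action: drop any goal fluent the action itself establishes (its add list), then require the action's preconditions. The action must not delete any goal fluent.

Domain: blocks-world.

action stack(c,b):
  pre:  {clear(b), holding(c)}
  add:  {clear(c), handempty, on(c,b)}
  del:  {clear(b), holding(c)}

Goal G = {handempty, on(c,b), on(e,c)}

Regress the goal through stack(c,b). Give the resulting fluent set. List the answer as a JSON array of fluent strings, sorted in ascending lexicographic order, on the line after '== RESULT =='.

Compute (G \ add) ∪ pre:
  G ∩ del = {}  (empty — regression defined)
  G \ add = {handempty, on(c,b), on(e,c)} \ {clear(c), handempty, on(c,b)} = {on(e,c)}
  ∪ pre   = {on(e,c)} ∪ {clear(b), holding(c)}
          = {clear(b), holding(c), on(e,c)}

== RESULT ==
["clear(b)", "holding(c)", "on(e,c)"]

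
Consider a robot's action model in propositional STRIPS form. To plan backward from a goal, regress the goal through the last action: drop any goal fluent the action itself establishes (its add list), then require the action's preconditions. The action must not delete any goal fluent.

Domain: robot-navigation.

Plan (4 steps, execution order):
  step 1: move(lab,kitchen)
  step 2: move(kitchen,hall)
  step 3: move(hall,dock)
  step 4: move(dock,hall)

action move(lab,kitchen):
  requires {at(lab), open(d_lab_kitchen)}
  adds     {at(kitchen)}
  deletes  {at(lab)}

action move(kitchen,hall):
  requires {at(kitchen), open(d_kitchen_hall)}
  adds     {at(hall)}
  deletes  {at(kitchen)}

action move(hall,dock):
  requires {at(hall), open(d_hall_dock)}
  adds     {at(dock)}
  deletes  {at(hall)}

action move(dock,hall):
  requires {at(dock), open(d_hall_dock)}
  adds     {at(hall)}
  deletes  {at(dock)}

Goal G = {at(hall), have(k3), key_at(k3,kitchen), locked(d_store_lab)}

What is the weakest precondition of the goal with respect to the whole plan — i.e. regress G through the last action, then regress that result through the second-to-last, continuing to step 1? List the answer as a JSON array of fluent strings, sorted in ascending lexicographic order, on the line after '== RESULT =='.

Work backward from the goal:
  through step 4 (move(dock,hall)): drop {at(hall)}, keep {have(k3), key_at(k3,kitchen), locked(d_store_lab)}, require {at(dock), open(d_hall_dock)}
    → {at(dock), have(k3), key_at(k3,kitchen), locked(d_store_lab), open(d_hall_dock)}
  through step 3 (move(hall,dock)): drop {at(dock)}, keep {have(k3), key_at(k3,kitchen), locked(d_store_lab), open(d_hall_dock)}, require {at(hall), open(d_hall_dock)}
    → {at(hall), have(k3), key_at(k3,kitchen), locked(d_store_lab), open(d_hall_dock)}
  through step 2 (move(kitchen,hall)): drop {at(hall)}, keep {have(k3), key_at(k3,kitchen), locked(d_store_lab), open(d_hall_dock)}, require {at(kitchen), open(d_kitchen_hall)}
    → {at(kitchen), have(k3), key_at(k3,kitchen), locked(d_store_lab), open(d_hall_dock), open(d_kitchen_hall)}
  through step 1 (move(lab,kitchen)): drop {at(kitchen)}, keep {have(k3), key_at(k3,kitchen), locked(d_store_lab), open(d_hall_dock), open(d_kitchen_hall)}, require {at(lab), open(d_lab_kitchen)}
    → {at(lab), have(k3), key_at(k3,kitchen), locked(d_store_lab), open(d_hall_dock), open(d_kitchen_hall), open(d_lab_kitchen)}

== RESULT ==
["at(lab)", "have(k3)", "key_at(k3,kitchen)", "locked(d_store_lab)", "open(d_hall_dock)", "open(d_kitchen_hall)", "open(d_lab_kitchen)"]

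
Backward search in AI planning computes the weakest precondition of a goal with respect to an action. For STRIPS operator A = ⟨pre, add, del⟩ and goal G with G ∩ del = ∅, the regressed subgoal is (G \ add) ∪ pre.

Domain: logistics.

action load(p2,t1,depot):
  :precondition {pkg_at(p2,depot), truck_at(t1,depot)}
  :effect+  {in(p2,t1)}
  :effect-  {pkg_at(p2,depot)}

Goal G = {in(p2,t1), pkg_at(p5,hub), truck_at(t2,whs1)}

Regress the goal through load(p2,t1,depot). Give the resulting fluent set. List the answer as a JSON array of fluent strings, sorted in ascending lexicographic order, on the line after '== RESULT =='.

Regress:
  G ∩ del = {}  (empty — regression defined)
  G \ add = {in(p2,t1), pkg_at(p5,hub), truck_at(t2,whs1)} \ {in(p2,t1)} = {pkg_at(p5,hub), truck_at(t2,whs1)}
  ∪ pre   = {pkg_at(p5,hub), truck_at(t2,whs1)} ∪ {pkg_at(p2,depot), truck_at(t1,depot)}
          = {pkg_at(p2,depot), pkg_at(p5,hub), truck_at(t1,depot), truck_at(t2,whs1)}

== RESULT ==
["pkg_at(p2,depot)", "pkg_at(p5,hub)", "truck_at(t1,depot)", "truck_at(t2,whs1)"]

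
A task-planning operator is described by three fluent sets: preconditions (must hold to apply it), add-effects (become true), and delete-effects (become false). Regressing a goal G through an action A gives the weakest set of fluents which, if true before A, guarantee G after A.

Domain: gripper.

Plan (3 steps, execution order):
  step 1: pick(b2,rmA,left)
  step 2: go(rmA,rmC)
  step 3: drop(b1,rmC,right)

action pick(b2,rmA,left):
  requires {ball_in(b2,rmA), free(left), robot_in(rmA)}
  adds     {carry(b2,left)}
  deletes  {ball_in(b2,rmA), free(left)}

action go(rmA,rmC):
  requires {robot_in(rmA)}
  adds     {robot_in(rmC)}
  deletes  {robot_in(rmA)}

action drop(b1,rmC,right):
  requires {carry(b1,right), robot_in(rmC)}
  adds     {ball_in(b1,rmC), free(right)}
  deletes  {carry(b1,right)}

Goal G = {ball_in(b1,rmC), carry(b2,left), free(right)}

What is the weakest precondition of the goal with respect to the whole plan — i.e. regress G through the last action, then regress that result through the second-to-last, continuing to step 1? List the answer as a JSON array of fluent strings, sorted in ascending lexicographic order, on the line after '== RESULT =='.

Regress step by step:
  through step 3 (drop(b1,rmC,right)): drop {ball_in(b1,rmC), free(right)}, keep {carry(b2,left)}, require {carry(b1,right), robot_in(rmC)}
    → {carry(b1,right), carry(b2,left), robot_in(rmC)}
  through step 2 (go(rmA,rmC)): drop {robot_in(rmC)}, keep {carry(b1,right), carry(b2,left)}, require {robot_in(rmA)}
    → {carry(b1,right), carry(b2,left), robot_in(rmA)}
  through step 1 (pick(b2,rmA,left)): drop {carry(b2,left)}, keep {carry(b1,right), robot_in(rmA)}, require {ball_in(b2,rmA), free(left), robot_in(rmA)}
    → {ball_in(b2,rmA), carry(b1,right), free(left), robot_in(rmA)}

== RESULT ==
["ball_in(b2,rmA)", "carry(b1,right)", "free(left)", "robot_in(rmA)"]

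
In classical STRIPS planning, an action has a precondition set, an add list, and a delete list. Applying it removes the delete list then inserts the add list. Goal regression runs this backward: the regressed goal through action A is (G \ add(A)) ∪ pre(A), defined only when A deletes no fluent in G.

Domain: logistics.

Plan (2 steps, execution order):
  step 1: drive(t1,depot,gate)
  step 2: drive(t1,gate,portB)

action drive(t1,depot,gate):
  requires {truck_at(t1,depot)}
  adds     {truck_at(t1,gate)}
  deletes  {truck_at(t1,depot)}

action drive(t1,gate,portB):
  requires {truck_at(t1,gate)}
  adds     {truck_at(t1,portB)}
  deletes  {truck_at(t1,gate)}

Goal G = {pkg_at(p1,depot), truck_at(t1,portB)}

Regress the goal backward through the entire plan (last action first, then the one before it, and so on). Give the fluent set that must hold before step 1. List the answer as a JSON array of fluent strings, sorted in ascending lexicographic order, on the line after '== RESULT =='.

Regress step by step:
  through step 2 (drive(t1,gate,portB)): drop {truck_at(t1,portB)}, keep {pkg_at(p1,depot)}, require {truck_at(t1,gate)}
    → {pkg_at(p1,depot), truck_at(t1,gate)}
  through step 1 (drive(t1,depot,gate)): drop {truck_at(t1,gate)}, keep {pkg_at(p1,depot)}, require {truck_at(t1,depot)}
    → {pkg_at(p1,depot), truck_at(t1,depot)}

== RESULT ==
["pkg_at(p1,depot)", "truck_at(t1,depot)"]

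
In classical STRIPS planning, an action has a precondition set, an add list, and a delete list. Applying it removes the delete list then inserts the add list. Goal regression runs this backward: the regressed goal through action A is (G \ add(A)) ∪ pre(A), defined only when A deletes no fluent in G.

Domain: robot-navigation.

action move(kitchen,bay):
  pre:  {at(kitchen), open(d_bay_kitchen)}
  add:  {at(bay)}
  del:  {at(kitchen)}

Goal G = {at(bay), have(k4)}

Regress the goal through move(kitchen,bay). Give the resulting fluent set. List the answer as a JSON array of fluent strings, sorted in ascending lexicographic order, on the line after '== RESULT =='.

Compute (G \ add) ∪ pre:
  G ∩ del = {}  (empty — regression defined)
  G \ add = {at(bay), have(k4)} \ {at(bay)} = {have(k4)}
  ∪ pre   = {have(k4)} ∪ {at(kitchen), open(d_bay_kitchen)}
          = {at(kitchen), have(k4), open(d_bay_kitchen)}

== RESULT ==
["at(kitchen)", "have(k4)", "open(d_bay_kitchen)"]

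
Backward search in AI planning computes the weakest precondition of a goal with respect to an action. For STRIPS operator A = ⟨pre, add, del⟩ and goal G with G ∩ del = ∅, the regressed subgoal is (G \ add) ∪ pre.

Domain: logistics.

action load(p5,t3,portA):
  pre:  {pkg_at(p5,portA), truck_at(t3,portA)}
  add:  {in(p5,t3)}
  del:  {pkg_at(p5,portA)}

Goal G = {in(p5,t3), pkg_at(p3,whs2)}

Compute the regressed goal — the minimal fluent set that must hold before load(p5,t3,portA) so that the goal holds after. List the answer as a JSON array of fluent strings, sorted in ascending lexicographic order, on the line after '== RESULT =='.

Compute (G \ add) ∪ pre:
  G ∩ del = {}  (empty — regression defined)
  G \ add = {in(p5,t3), pkg_at(p3,whs2)} \ {in(p5,t3)} = {pkg_at(p3,whs2)}
  ∪ pre   = {pkg_at(p3,whs2)} ∪ {pkg_at(p5,portA), truck_at(t3,portA)}
          = {pkg_at(p3,whs2), pkg_at(p5,portA), truck_at(t3,portA)}

== RESULT ==
["pkg_at(p3,whs2)", "pkg_at(p5,portA)", "truck_at(t3,portA)"]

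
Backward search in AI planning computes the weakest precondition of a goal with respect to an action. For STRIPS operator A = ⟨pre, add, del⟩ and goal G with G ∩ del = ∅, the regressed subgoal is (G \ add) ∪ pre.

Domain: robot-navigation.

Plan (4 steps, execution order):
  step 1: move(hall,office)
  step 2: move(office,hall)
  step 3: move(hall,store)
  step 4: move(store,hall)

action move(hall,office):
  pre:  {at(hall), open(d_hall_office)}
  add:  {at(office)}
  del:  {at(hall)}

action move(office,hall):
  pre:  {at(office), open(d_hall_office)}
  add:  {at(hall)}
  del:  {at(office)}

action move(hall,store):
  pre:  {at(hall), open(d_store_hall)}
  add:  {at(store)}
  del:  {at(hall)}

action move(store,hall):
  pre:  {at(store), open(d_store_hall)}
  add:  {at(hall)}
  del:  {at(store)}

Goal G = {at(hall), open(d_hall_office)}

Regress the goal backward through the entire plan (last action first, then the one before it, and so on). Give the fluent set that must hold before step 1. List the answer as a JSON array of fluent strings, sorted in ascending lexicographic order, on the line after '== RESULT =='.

Regress step by step:
  through step 4 (move(store,hall)): drop {at(hall)}, keep {open(d_hall_office)}, require {at(store), open(d_store_hall)}
    → {at(store), open(d_hall_office), open(d_store_hall)}
  through step 3 (move(hall,store)): drop {at(store)}, keep {open(d_hall_office), open(d_store_hall)}, require {at(hall), open(d_store_hall)}
    → {at(hall), open(d_hall_office), open(d_store_hall)}
  through step 2 (move(office,hall)): drop {at(hall)}, keep {open(d_hall_office), open(d_store_hall)}, require {at(office), open(d_hall_office)}
    → {at(office), open(d_hall_office), open(d_store_hall)}
  through step 1 (move(hall,office)): drop {at(office)}, keep {open(d_hall_office), open(d_store_hall)}, require {at(hall), open(d_hall_office)}
    → {at(hall), open(d_hall_office), open(d_store_hall)}

== RESULT ==
["at(hall)", "open(d_hall_office)", "open(d_store_hall)"]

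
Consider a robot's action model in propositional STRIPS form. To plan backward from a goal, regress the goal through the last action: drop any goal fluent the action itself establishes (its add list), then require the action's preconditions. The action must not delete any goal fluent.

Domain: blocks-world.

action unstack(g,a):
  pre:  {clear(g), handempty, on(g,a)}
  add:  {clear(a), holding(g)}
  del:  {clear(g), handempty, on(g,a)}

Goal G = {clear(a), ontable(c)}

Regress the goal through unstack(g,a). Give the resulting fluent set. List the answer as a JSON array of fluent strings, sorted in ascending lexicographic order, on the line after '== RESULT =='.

Regress:
  G ∩ del = {}  (empty — regression defined)
  G \ add = {clear(a), ontable(c)} \ {clear(a), holding(g)} = {ontable(c)}
  ∪ pre   = {ontable(c)} ∪ {clear(g), handempty, on(g,a)}
          = {clear(g), handempty, on(g,a), ontable(c)}

== RESULT ==
["clear(g)", "handempty", "on(g,a)", "ontable(c)"]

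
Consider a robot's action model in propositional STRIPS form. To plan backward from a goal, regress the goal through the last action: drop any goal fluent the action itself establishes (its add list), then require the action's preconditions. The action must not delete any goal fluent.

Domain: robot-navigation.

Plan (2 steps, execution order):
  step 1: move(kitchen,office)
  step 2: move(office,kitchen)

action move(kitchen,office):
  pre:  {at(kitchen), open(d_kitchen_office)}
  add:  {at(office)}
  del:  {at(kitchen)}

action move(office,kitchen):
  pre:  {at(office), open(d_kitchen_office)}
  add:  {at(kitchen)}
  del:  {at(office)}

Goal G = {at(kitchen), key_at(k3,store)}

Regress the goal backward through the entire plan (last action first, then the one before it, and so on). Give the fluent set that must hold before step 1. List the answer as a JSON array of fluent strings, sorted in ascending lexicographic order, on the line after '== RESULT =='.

Regress step by step:
  through step 2 (move(office,kitchen)): drop {at(kitchen)}, keep {key_at(k3,store)}, require {at(office), open(d_kitchen_office)}
    → {at(office), key_at(k3,store), open(d_kitchen_office)}
  through step 1 (move(kitchen,office)): drop {at(office)}, keep {key_at(k3,store), open(d_kitchen_office)}, require {at(kitchen), open(d_kitchen_office)}
    → {at(kitchen), key_at(k3,store), open(d_kitchen_office)}

== RESULT ==
["at(kitchen)", "key_at(k3,store)", "open(d_kitchen_office)"]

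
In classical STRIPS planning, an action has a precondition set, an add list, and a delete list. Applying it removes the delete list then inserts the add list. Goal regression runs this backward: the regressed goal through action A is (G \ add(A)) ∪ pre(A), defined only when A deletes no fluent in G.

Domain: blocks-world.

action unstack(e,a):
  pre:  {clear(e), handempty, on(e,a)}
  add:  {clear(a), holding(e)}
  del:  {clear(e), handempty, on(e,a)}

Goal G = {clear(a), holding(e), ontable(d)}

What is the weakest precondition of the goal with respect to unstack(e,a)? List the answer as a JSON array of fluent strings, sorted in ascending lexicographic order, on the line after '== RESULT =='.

Compute (G \ add) ∪ pre:
  G ∩ del = {}  (empty — regression defined)
  G \ add = {clear(a), holding(e), ontable(d)} \ {clear(a), holding(e)} = {ontable(d)}
  ∪ pre   = {ontable(d)} ∪ {clear(e), handempty, on(e,a)}
          = {clear(e), handempty, on(e,a), ontable(d)}

== RESULT ==
["clear(e)", "handempty", "on(e,a)", "ontable(d)"]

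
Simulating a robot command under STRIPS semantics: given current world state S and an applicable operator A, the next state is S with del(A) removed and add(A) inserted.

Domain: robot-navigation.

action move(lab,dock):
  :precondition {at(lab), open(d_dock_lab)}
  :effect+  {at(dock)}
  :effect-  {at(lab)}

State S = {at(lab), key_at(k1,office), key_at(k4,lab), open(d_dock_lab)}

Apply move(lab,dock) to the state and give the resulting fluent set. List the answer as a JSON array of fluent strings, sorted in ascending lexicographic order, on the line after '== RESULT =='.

Progress:
  pre ⊆ S: {at(lab), open(d_dock_lab)} ⊆ S  — applicable
  S \ del = {key_at(k1,office), key_at(k4,lab), open(d_dock_lab)}
  ∪ add   = {at(dock), key_at(k1,office), key_at(k4,lab), open(d_dock_lab)}

== RESULT ==
["at(dock)", "key_at(k1,office)", "key_at(k4,lab)", "open(d_dock_lab)"]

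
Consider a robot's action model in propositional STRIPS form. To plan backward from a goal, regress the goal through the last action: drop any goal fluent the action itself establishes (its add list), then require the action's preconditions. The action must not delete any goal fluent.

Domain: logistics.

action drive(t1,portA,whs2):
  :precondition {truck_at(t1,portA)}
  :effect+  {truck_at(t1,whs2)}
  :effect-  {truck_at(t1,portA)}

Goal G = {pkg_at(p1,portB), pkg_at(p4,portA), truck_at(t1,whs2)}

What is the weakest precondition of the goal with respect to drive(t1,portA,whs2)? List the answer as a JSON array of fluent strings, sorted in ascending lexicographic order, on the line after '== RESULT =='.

Regress:
  G ∩ del = {}  (empty — regression defined)
  G \ add = {pkg_at(p1,portB), pkg_at(p4,portA), truck_at(t1,whs2)} \ {truck_at(t1,whs2)} = {pkg_at(p1,portB), pkg_at(p4,portA)}
  ∪ pre   = {pkg_at(p1,portB), pkg_at(p4,portA)} ∪ {truck_at(t1,portA)}
          = {pkg_at(p1,portB), pkg_at(p4,portA), truck_at(t1,portA)}

== RESULT ==
["pkg_at(p1,portB)", "pkg_at(p4,portA)", "truck_at(t1,portA)"]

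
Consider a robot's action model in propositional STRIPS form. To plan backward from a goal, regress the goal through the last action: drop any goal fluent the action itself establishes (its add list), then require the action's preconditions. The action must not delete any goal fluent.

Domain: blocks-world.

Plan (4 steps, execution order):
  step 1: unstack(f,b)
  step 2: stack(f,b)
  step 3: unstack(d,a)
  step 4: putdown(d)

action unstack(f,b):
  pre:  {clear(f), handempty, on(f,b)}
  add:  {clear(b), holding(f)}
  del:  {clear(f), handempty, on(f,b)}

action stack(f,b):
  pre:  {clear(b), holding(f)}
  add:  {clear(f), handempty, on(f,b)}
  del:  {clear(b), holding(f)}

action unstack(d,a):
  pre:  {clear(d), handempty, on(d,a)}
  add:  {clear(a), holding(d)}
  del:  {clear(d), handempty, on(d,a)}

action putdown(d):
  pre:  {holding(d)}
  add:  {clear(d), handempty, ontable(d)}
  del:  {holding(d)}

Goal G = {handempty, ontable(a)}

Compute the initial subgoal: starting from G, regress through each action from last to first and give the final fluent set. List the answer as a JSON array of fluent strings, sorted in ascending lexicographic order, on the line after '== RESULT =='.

Work backward from the goal:
  through step 4 (putdown(d)): drop {handempty}, keep {ontable(a)}, require {holding(d)}
    → {holding(d), ontable(a)}
  through step 3 (unstack(d,a)): drop {holding(d)}, keep {ontable(a)}, require {clear(d), handempty, on(d,a)}
    → {clear(d), handempty, on(d,a), ontable(a)}
  through step 2 (stack(f,b)): drop {handempty}, keep {clear(d), on(d,a), ontable(a)}, require {clear(b), holding(f)}
    → {clear(b), clear(d), holding(f), on(d,a), ontable(a)}
  through step 1 (unstack(f,b)): drop {clear(b), holding(f)}, keep {clear(d), on(d,a), ontable(a)}, require {clear(f), handempty, on(f,b)}
    → {clear(d), clear(f), handempty, on(d,a), on(f,b), ontable(a)}

== RESULT ==
["clear(d)", "clear(f)", "handempty", "on(d,a)", "on(f,b)", "ontable(a)"]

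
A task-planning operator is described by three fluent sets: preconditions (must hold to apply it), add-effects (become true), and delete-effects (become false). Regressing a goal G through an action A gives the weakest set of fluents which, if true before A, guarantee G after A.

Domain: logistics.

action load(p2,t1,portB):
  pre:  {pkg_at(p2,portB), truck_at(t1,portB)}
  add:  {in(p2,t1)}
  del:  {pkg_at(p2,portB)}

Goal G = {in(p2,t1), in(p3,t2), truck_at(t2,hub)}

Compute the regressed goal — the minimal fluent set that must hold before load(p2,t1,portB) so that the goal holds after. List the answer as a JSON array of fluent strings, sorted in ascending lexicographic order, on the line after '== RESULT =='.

Compute (G \ add) ∪ pre:
  G ∩ del = {}  (empty — regression defined)
  G \ add = {in(p2,t1), in(p3,t2), truck_at(t2,hub)} \ {in(p2,t1)} = {in(p3,t2), truck_at(t2,hub)}
  ∪ pre   = {in(p3,t2), truck_at(t2,hub)} ∪ {pkg_at(p2,portB), truck_at(t1,portB)}
          = {in(p3,t2), pkg_at(p2,portB), truck_at(t1,portB), truck_at(t2,hub)}

== RESULT ==
["in(p3,t2)", "pkg_at(p2,portB)", "truck_at(t1,portB)", "truck_at(t2,hub)"]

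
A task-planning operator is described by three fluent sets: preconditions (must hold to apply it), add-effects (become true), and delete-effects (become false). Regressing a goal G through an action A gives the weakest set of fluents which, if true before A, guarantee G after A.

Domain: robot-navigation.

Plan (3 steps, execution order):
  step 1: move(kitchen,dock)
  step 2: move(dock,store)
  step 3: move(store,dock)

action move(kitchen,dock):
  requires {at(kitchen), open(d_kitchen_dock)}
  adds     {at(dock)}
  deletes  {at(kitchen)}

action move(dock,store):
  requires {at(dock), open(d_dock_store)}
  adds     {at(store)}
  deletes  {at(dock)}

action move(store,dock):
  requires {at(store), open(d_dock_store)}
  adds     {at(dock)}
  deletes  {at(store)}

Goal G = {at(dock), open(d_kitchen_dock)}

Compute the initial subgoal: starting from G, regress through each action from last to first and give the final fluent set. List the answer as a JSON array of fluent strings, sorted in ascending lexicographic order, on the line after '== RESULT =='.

Regress step by step:
  through step 3 (move(store,dock)): drop {at(dock)}, keep {open(d_kitchen_dock)}, require {at(store), open(d_dock_store)}
    → {at(store), open(d_dock_store), open(d_kitchen_dock)}
  through step 2 (move(dock,store)): drop {at(store)}, keep {open(d_dock_store), open(d_kitchen_dock)}, require {at(dock), open(d_dock_store)}
    → {at(dock), open(d_dock_store), open(d_kitchen_dock)}
  through step 1 (move(kitchen,dock)): drop {at(dock)}, keep {open(d_dock_store), open(d_kitchen_dock)}, require {at(kitchen), open(d_kitchen_dock)}
    → {at(kitchen), open(d_dock_store), open(d_kitchen_dock)}

== RESULT ==
["at(kitchen)", "open(d_dock_store)", "open(d_kitchen_dock)"]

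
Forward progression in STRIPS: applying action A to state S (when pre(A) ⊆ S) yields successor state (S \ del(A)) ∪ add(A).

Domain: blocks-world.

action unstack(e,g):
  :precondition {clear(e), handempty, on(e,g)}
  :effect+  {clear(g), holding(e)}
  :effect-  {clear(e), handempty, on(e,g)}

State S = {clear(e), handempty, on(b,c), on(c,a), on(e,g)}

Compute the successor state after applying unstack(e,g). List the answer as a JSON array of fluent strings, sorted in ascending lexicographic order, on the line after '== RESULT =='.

Progress:
  pre ⊆ S: {clear(e), handempty, on(e,g)} ⊆ S  — applicable
  S \ del = {on(b,c), on(c,a)}
  ∪ add   = {clear(g), holding(e), on(b,c), on(c,a)}

== RESULT ==
["clear(g)", "holding(e)", "on(b,c)", "on(c,a)"]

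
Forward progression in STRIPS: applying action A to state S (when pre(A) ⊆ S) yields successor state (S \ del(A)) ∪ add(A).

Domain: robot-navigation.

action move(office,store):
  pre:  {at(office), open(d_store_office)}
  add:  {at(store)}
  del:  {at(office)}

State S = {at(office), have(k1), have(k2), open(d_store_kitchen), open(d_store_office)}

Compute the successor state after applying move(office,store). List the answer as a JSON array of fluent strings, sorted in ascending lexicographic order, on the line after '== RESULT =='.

Compute (S \ del) ∪ add:
  pre ⊆ S: {at(office), open(d_store_office)} ⊆ S  — applicable
  S \ del = {have(k1), have(k2), open(d_store_kitchen), open(d_store_office)}
  ∪ add   = {at(store), have(k1), have(k2), open(d_store_kitchen), open(d_store_office)}

== RESULT ==
["at(store)", "have(k1)", "have(k2)", "open(d_store_kitchen)", "open(d_store_office)"]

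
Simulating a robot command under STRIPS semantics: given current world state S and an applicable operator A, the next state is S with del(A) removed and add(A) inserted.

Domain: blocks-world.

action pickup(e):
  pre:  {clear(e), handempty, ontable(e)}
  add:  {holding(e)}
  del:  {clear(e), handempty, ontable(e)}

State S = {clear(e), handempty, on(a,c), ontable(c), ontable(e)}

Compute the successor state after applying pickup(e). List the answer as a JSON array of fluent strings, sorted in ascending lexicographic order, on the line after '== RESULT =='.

Progress:
  pre ⊆ S: {clear(e), handempty, ontable(e)} ⊆ S  — applicable
  S \ del = {on(a,c), ontable(c)}
  ∪ add   = {holding(e), on(a,c), ontable(c)}

== RESULT ==
["holding(e)", "on(a,c)", "ontable(c)"]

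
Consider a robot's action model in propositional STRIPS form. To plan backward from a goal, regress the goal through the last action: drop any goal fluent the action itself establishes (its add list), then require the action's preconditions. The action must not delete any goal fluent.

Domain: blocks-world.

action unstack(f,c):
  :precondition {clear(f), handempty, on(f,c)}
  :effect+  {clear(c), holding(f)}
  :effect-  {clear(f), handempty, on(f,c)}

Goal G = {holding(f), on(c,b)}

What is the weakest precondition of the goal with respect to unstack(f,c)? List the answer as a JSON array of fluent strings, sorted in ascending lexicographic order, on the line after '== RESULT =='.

Regress:
  G ∩ del = {}  (empty — regression defined)
  G \ add = {holding(f), on(c,b)} \ {clear(c), holding(f)} = {on(c,b)}
  ∪ pre   = {on(c,b)} ∪ {clear(f), handempty, on(f,c)}
          = {clear(f), handempty, on(c,b), on(f,c)}

== RESULT ==
["clear(f)", "handempty", "on(c,b)", "on(f,c)"]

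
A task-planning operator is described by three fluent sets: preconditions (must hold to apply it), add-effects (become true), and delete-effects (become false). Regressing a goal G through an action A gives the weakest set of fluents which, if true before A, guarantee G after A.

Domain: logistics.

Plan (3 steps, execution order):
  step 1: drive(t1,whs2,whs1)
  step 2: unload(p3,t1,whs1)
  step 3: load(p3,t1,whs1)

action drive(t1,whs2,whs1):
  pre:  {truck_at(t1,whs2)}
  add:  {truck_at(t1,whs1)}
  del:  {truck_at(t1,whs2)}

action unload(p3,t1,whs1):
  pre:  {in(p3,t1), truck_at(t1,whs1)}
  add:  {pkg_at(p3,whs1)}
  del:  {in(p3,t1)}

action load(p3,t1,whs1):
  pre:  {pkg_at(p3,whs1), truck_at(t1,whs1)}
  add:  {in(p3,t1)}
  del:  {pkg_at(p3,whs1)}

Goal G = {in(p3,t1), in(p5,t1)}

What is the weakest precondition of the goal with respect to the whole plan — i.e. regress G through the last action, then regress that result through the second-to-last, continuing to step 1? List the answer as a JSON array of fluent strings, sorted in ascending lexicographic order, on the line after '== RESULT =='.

Work backward from the goal:
  through step 3 (load(p3,t1,whs1)): drop {in(p3,t1)}, keep {in(p5,t1)}, require {pkg_at(p3,whs1), truck_at(t1,whs1)}
    → {in(p5,t1), pkg_at(p3,whs1), truck_at(t1,whs1)}
  through step 2 (unload(p3,t1,whs1)): drop {pkg_at(p3,whs1)}, keep {in(p5,t1), truck_at(t1,whs1)}, require {in(p3,t1), truck_at(t1,whs1)}
    → {in(p3,t1), in(p5,t1), truck_at(t1,whs1)}
  through step 1 (drive(t1,whs2,whs1)): drop {truck_at(t1,whs1)}, keep {in(p3,t1), in(p5,t1)}, require {truck_at(t1,whs2)}
    → {in(p3,t1), in(p5,t1), truck_at(t1,whs2)}

== RESULT ==
["in(p3,t1)", "in(p5,t1)", "truck_at(t1,whs2)"]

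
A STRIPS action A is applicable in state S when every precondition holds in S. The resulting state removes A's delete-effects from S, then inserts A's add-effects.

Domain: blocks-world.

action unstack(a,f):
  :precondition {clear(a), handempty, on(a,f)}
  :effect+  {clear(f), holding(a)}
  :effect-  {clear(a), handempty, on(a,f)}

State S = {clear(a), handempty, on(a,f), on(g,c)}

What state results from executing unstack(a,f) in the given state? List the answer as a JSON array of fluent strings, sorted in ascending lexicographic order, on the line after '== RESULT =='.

Compute (S \ del) ∪ add:
  pre ⊆ S: {clear(a), handempty, on(a,f)} ⊆ S  — applicable
  S \ del = {on(g,c)}
  ∪ add   = {clear(f), holding(a), on(g,c)}

== RESULT ==
["clear(f)", "holding(a)", "on(g,c)"]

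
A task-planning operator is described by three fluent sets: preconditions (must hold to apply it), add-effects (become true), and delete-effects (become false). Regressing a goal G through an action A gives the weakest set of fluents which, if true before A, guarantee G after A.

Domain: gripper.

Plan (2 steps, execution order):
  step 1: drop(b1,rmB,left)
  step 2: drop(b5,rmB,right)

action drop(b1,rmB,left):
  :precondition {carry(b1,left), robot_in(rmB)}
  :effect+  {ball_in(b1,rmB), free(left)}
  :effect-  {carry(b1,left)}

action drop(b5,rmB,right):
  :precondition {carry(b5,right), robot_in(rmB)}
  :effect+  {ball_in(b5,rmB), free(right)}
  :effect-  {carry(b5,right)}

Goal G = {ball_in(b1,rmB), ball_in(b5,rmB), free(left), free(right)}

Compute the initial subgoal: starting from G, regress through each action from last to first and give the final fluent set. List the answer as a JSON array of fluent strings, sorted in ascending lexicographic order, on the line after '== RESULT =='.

Regress step by step:
  through step 2 (drop(b5,rmB,right)): drop {ball_in(b5,rmB), free(right)}, keep {ball_in(b1,rmB), free(left)}, require {carry(b5,right), robot_in(rmB)}
    → {ball_in(b1,rmB), carry(b5,right), free(left), robot_in(rmB)}
  through step 1 (drop(b1,rmB,left)): drop {ball_in(b1,rmB), free(left)}, keep {carry(b5,right), robot_in(rmB)}, require {carry(b1,left), robot_in(rmB)}
    → {carry(b1,left), carry(b5,right), robot_in(rmB)}

== RESULT ==
["carry(b1,left)", "carry(b5,right)", "robot_in(rmB)"]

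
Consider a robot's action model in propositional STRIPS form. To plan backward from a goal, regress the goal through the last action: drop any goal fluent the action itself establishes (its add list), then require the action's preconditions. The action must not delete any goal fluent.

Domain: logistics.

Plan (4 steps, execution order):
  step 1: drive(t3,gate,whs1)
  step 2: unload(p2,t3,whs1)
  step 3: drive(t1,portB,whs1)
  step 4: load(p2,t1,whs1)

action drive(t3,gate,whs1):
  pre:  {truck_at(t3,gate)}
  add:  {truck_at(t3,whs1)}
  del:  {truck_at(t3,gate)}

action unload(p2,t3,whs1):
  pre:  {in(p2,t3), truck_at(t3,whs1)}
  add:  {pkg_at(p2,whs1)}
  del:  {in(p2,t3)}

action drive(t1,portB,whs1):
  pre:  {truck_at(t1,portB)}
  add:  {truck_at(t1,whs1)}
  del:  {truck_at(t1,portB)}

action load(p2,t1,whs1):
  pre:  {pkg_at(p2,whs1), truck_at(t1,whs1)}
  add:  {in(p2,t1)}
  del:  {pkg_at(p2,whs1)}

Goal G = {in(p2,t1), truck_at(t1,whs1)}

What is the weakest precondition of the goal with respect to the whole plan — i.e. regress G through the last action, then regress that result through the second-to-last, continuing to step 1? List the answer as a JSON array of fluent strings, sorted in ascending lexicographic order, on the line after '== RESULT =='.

Regress step by step:
  through step 4 (load(p2,t1,whs1)): drop {in(p2,t1)}, keep {truck_at(t1,whs1)}, require {pkg_at(p2,whs1), truck_at(t1,whs1)}
    → {pkg_at(p2,whs1), truck_at(t1,whs1)}
  through step 3 (drive(t1,portB,whs1)): drop {truck_at(t1,whs1)}, keep {pkg_at(p2,whs1)}, require {truck_at(t1,portB)}
    → {pkg_at(p2,whs1), truck_at(t1,portB)}
  through step 2 (unload(p2,t3,whs1)): drop {pkg_at(p2,whs1)}, keep {truck_at(t1,portB)}, require {in(p2,t3), truck_at(t3,whs1)}
    → {in(p2,t3), truck_at(t1,portB), truck_at(t3,whs1)}
  through step 1 (drive(t3,gate,whs1)): drop {truck_at(t3,whs1)}, keep {in(p2,t3), truck_at(t1,portB)}, require {truck_at(t3,gate)}
    → {in(p2,t3), truck_at(t1,portB), truck_at(t3,gate)}

== RESULT ==
["in(p2,t3)", "truck_at(t1,portB)", "truck_at(t3,gate)"]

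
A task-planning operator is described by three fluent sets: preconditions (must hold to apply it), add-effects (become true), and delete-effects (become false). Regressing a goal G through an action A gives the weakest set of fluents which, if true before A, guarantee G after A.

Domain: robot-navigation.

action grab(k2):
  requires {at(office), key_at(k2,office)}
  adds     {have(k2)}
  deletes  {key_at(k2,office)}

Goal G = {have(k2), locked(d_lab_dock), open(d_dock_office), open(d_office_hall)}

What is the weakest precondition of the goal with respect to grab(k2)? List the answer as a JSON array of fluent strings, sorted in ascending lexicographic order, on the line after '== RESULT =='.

Regress:
  G ∩ del = {}  (empty — regression defined)
  G \ add = {have(k2), locked(d_lab_dock), open(d_dock_office), open(d_office_hall)} \ {have(k2)} = {locked(d_lab_dock), open(d_dock_office), open(d_office_hall)}
  ∪ pre   = {locked(d_lab_dock), open(d_dock_office), open(d_office_hall)} ∪ {at(office), key_at(k2,office)}
          = {at(office), key_at(k2,office), locked(d_lab_dock), open(d_dock_office), open(d_office_hall)}

== RESULT ==
["at(office)", "key_at(k2,office)", "locked(d_lab_dock)", "open(d_dock_office)", "open(d_office_hall)"]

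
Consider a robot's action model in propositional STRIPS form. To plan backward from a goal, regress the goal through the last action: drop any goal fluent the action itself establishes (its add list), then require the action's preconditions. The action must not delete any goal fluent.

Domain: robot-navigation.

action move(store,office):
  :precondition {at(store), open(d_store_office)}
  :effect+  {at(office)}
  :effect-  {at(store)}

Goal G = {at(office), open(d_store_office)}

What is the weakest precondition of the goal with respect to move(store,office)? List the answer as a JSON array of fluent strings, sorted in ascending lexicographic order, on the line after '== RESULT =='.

Regress:
  G ∩ del = {}  (empty — regression defined)
  G \ add = {at(office), open(d_store_office)} \ {at(office)} = {open(d_store_office)}
  ∪ pre   = {open(d_store_office)} ∪ {at(store), open(d_store_office)}
          = {at(store), open(d_store_office)}

== RESULT ==
["at(store)", "open(d_store_office)"]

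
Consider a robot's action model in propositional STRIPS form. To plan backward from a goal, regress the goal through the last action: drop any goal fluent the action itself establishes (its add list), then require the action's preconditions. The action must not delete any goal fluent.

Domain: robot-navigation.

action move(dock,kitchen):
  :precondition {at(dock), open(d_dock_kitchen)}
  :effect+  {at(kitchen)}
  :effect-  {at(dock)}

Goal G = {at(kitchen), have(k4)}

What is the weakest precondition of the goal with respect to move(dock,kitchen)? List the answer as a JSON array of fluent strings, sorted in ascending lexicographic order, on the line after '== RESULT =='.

Compute (G \ add) ∪ pre:
  G ∩ del = {}  (empty — regression defined)
  G \ add = {at(kitchen), have(k4)} \ {at(kitchen)} = {have(k4)}
  ∪ pre   = {have(k4)} ∪ {at(dock), open(d_dock_kitchen)}
          = {at(dock), have(k4), open(d_dock_kitchen)}

== RESULT ==
["at(dock)", "have(k4)", "open(d_dock_kitchen)"]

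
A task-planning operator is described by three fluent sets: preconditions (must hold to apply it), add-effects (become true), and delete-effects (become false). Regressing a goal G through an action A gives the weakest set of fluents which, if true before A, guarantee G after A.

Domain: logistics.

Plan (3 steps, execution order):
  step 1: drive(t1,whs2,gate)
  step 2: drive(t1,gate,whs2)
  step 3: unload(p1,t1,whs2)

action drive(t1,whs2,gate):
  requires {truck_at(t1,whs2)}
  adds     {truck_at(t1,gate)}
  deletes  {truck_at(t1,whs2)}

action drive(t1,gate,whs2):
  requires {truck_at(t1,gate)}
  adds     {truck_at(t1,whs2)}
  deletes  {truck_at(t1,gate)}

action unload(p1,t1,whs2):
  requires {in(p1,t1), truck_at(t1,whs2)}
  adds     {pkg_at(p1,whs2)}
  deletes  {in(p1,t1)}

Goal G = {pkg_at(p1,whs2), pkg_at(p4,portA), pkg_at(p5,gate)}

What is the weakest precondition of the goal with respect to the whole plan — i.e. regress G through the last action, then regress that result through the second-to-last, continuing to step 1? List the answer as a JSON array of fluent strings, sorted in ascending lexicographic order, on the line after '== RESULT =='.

Regress step by step:
  through step 3 (unload(p1,t1,whs2)): drop {pkg_at(p1,whs2)}, keep {pkg_at(p4,portA), pkg_at(p5,gate)}, require {in(p1,t1), truck_at(t1,whs2)}
    → {in(p1,t1), pkg_at(p4,portA), pkg_at(p5,gate), truck_at(t1,whs2)}
  through step 2 (drive(t1,gate,whs2)): drop {truck_at(t1,whs2)}, keep {in(p1,t1), pkg_at(p4,portA), pkg_at(p5,gate)}, require {truck_at(t1,gate)}
    → {in(p1,t1), pkg_at(p4,portA), pkg_at(p5,gate), truck_at(t1,gate)}
  through step 1 (drive(t1,whs2,gate)): drop {truck_at(t1,gate)}, keep {in(p1,t1), pkg_at(p4,portA), pkg_at(p5,gate)}, require {truck_at(t1,whs2)}
    → {in(p1,t1), pkg_at(p4,portA), pkg_at(p5,gate), truck_at(t1,whs2)}

== RESULT ==
["in(p1,t1)", "pkg_at(p4,portA)", "pkg_at(p5,gate)", "truck_at(t1,whs2)"]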